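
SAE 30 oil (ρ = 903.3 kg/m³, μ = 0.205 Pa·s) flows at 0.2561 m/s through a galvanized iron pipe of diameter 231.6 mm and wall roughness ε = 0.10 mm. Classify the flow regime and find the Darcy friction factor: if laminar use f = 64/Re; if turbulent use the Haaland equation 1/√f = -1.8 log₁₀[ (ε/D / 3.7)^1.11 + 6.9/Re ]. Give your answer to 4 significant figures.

Re = ρVD/μ = 903.3·0.2561·0.2316/0.205 = 261.4.
Re < 2300 → laminar, so f = 64/Re = 0.2449 (roughness is irrelevant in laminar flow).

f ≈ 0.2449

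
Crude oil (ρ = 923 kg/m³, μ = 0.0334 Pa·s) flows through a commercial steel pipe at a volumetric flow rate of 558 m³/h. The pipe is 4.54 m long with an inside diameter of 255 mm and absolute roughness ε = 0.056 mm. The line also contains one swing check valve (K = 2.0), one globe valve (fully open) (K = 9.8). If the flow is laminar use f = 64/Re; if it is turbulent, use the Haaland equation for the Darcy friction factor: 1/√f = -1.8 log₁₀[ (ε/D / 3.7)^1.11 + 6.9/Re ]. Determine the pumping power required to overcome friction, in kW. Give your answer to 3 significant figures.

P ≈ 8.08 kW

Q = 558 m³/h = 558/3600 = 0.155 m³/s.
Cross-sectional area A = πD²/4 = π(0.255)²/4 = 0.05107 m²; mean velocity V = Q/A = 0.155/0.05107 = 3.035 m/s.
Reynolds number Re = ρVD/μ = 923 · 3.035 · 0.255 / 0.0334 = 2.139e+04.
Re > 4000 → turbulent. Relative roughness ε/D = 5.6e-05/0.255 = 0.00022. Haaland: 1/√f = -1.8 log₁₀[(0.00022/3.7)^1.11 + 6.9/2.139e+04] = -1.8 log₁₀[2.03e-05 + 0.000323] = 6.237, so f = 0.02571.
Total minor-loss coefficient ΣK = 1·2 + 1·9.8 = 11.8.
ΔP = [f·L/D + ΣK]·(ρV²/2) = [0.02571·4.54/0.255 + 11.8]·(923·3.035²/2) = [0.4577 + 11.8]·4251 = 5.211e+04 Pa.
Pumping power P = QΔP = 0.155·5.211e+04 = 8077 W = 8.08 kW.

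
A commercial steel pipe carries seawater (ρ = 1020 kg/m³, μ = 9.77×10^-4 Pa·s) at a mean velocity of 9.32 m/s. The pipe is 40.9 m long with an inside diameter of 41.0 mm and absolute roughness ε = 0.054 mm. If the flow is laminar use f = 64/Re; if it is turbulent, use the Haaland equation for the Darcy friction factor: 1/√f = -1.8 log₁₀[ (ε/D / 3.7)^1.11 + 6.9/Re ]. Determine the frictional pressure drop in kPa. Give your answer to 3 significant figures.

Reynolds number Re = ρVD/μ = 1020 · 9.32 · 0.041 / 0.000977 = 3.989e+05.
Re > 4000 → turbulent. Relative roughness ε/D = 5.4e-05/0.041 = 0.00132. Haaland: 1/√f = -1.8 log₁₀[(0.00132/3.7)^1.11 + 6.9/3.989e+05] = -1.8 log₁₀[0.000149 + 1.73e-05] = 6.804, so f = 0.0216.
Darcy-Weisbach: ΔP = f(L/D)(ρV²/2) = 0.0216·(40.9/0.041)·(1020·9.32²/2) = 0.0216·997.6·4.43e+04 = 9.545e+05 Pa.
ΔP = 9.545e+05 Pa = 955 kPa.

ΔP ≈ 955 kPa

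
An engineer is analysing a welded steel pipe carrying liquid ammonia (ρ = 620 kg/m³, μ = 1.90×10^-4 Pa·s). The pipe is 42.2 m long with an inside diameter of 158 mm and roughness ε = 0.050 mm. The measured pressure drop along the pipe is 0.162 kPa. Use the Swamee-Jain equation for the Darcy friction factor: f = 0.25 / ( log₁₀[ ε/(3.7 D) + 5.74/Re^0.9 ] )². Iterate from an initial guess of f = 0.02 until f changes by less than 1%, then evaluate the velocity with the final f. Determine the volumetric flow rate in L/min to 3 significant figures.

Rearranging Darcy-Weisbach: V = √(2·ΔP·D/(f·L·ρ)). With ε/D = 5e-05/0.158 = 0.000316, iterate starting from f = 0.02:
  f = 0.02 → V = √(2·162·0.158/(0.02·42.2·620)) = 0.3128 m/s; Re = ρVD/μ = 1.613e+05; f → 0.01835
  f = 0.01835 → V = 0.3266 m/s; Re = 1.684e+05; f → 0.01825
Converged (Δf/f < 1%). With the final f = 0.01825: V = √(2·162·0.158/(0.01825·42.2·620)) = 0.3274 m/s.
Q = V·A = 0.3274·(π/4·0.158²) = 0.006419 m³/s = 385 L/min.

Q ≈ 385 L/min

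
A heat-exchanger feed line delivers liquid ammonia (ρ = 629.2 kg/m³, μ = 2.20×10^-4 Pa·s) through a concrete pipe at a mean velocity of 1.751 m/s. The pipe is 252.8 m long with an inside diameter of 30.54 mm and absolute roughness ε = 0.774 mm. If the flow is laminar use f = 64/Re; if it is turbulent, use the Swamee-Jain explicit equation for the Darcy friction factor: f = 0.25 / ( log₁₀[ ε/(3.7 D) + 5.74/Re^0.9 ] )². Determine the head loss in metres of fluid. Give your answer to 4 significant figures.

Reynolds number Re = ρVD/μ = 629.2 · 1.751 · 0.03054 / 0.00022 = 1.529e+05.
Re > 4000 → turbulent. Relative roughness ε/D = 0.000774/0.03054 = 0.0253. Swamee-Jain: f = 0.25/(log₁₀[0.0253/3.7 + 5.74/1.529e+05^0.9])² = 0.25/(log₁₀[0.00685 + 0.000124])² = 0.25/(-2.157)² = 0.05376.
Darcy-Weisbach: ΔP = f(L/D)(ρV²/2) = 0.05376·(252.8/0.03054)·(629.2·1.751²/2) = 0.05376·8278·964.6 = 4.292e+05 Pa.
Head loss h_f = ΔP/(ρg) = 4.292e+05/(629.2·9.81) = 69.53 m.

h_f ≈ 69.53 m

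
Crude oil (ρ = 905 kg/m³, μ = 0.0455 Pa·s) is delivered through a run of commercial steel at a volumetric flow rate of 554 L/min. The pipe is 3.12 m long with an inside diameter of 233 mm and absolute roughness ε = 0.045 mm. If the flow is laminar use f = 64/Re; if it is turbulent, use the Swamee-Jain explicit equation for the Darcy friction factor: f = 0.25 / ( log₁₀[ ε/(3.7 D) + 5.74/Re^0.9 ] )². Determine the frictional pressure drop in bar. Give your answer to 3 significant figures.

ΔP ≈ 1.81×10^-4 bar

Q = 554 L/min = 554/60000 = 0.009233 m³/s.
Cross-sectional area A = πD²/4 = π(0.233)²/4 = 0.04264 m²; mean velocity V = Q/A = 0.009233/0.04264 = 0.2165 m/s.
Reynolds number Re = ρVD/μ = 905 · 0.2165 · 0.233 / 0.0455 = 1004.
Re < 2300 → laminar flow, so f = 64/Re = 64/1004 = 0.06377 (the turbulent correlation is not needed).
Darcy-Weisbach: ΔP = f(L/D)(ρV²/2) = 0.06377·(3.12/0.233)·(905·0.2165²/2) = 0.06377·13.39·21.22 = 18.12 Pa.
ΔP = 18.12 Pa = 1.81×10^-4 bar.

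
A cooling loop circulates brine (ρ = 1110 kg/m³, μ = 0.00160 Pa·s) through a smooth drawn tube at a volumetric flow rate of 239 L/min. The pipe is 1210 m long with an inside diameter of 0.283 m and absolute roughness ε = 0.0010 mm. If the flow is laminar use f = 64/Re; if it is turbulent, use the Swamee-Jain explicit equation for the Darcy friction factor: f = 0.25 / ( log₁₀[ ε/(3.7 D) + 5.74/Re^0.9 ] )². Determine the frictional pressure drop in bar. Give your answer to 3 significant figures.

ΔP ≈ 0.00278 bar

Q = 239 L/min = 239/60000 = 0.003983 m³/s.
Cross-sectional area A = πD²/4 = π(0.283)²/4 = 0.0629 m²; mean velocity V = Q/A = 0.003983/0.0629 = 0.06333 m/s.
Reynolds number Re = ρVD/μ = 1110 · 0.06333 · 0.283 / 0.0016 = 1.243e+04.
Re > 4000 → turbulent. Relative roughness ε/D = 1e-06/0.283 = 3.53e-06. Swamee-Jain: f = 0.25/(log₁₀[3.53e-06/3.7 + 5.74/1.243e+04^0.9])² = 0.25/(log₁₀[9.55e-07 + 0.00119])² = 0.25/(-2.926)² = 0.0292.
Darcy-Weisbach: ΔP = f(L/D)(ρV²/2) = 0.0292·(1210/0.283)·(1110·0.06333²/2) = 0.0292·4276·2.226 = 277.9 Pa.
ΔP = 277.9 Pa = 0.00278 bar.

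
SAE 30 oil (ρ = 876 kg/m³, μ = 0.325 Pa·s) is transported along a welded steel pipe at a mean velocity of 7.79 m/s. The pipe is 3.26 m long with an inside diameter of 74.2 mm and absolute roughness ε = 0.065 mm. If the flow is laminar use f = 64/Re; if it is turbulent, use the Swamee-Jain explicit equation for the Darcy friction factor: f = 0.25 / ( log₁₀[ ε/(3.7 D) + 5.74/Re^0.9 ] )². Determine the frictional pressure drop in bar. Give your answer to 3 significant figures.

ΔP ≈ 0.480 bar

Reynolds number Re = ρVD/μ = 876 · 7.79 · 0.0742 / 0.325 = 1558.
Re < 2300 → laminar flow, so f = 64/Re = 64/1558 = 0.04108 (the turbulent correlation is not needed).
Darcy-Weisbach: ΔP = f(L/D)(ρV²/2) = 0.04108·(3.26/0.0742)·(876·7.79²/2) = 0.04108·43.94·2.658e+04 = 4.797e+04 Pa.
ΔP = 4.797e+04 Pa = 0.480 bar.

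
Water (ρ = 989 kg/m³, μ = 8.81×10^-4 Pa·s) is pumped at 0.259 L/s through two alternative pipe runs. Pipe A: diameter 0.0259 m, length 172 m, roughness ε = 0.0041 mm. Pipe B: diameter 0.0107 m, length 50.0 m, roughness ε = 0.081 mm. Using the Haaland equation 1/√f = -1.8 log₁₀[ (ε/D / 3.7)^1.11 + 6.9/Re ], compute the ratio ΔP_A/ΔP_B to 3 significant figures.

Pipe A: V = Q/A = 0.000259/0.0005269 = 0.4916 m/s; Re = 1.429e+04; ε/D = 0.000158; Haaland → f = 0.02828; ΔP_A = f(L/D)(ρV²/2) = 2.244e+04 Pa.
Pipe B: V = Q/A = 0.000259/8.992e-05 = 2.88 m/s; Re = 3.46e+04; ε/D = 0.00757; Haaland → f = 0.03649; ΔP_B = f(L/D)(ρV²/2) = 6.995e+05 Pa.
ΔP_A/ΔP_B = 2.244e+04/6.995e+05 = 0.0321.

ΔP_A/ΔP_B ≈ 0.0321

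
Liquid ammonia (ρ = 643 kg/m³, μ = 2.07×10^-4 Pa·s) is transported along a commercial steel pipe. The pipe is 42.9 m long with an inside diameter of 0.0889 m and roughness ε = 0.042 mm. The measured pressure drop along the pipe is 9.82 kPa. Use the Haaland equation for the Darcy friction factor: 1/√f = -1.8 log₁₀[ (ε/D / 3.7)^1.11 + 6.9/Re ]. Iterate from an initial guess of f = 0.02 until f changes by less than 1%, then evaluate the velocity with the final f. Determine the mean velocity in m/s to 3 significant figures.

V ≈ 1.91 m/s

Rearranging Darcy-Weisbach: V = √(2·ΔP·D/(f·L·ρ)). With ε/D = 4.2e-05/0.0889 = 0.000472, iterate starting from f = 0.02:
  f = 0.02 → V = √(2·9820·0.0889/(0.02·42.9·643)) = 1.779 m/s; Re = ρVD/μ = 4.913e+05; f → 0.01741
  f = 0.01741 → V = 1.906 m/s; Re = 5.265e+05; f → 0.01736
Converged (Δf/f < 1%). With the final f = 0.01736: V = √(2·9820·0.0889/(0.01736·42.9·643)) = 1.91 m/s.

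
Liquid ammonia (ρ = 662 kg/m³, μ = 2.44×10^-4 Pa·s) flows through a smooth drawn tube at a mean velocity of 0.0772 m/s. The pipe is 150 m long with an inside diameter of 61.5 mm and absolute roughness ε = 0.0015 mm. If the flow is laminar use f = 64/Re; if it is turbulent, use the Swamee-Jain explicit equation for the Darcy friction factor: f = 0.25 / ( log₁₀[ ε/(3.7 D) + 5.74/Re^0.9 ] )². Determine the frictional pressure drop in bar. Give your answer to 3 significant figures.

ΔP ≈ 0.00139 bar

Reynolds number Re = ρVD/μ = 662 · 0.0772 · 0.0615 / 0.000244 = 1.288e+04.
Re > 4000 → turbulent. Relative roughness ε/D = 1.5e-06/0.0615 = 2.44e-05. Swamee-Jain: f = 0.25/(log₁₀[2.44e-05/3.7 + 5.74/1.288e+04^0.9])² = 0.25/(log₁₀[6.59e-06 + 0.00115])² = 0.25/(-2.938)² = 0.02897.
Darcy-Weisbach: ΔP = f(L/D)(ρV²/2) = 0.02897·(150/0.0615)·(662·0.0772²/2) = 0.02897·2439·1.973 = 139.4 Pa.
ΔP = 139.4 Pa = 0.00139 bar.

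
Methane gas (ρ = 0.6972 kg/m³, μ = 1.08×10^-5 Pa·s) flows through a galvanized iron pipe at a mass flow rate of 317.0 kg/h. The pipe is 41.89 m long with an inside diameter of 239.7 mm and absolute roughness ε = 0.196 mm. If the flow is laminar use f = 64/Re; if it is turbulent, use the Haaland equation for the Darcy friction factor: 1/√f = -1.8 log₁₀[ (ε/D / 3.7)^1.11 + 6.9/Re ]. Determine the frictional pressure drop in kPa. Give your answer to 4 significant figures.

ṁ = 317.0 kg/h = 317.0/3600 = 0.08806 kg/s.
A = πD²/4 = π(0.2397)²/4 = 0.04513 m²; mean velocity V = ṁ/(ρA) = 0.08806/(0.6972 · 0.04513) = 2.799 m/s.
Reynolds number Re = ρVD/μ = 0.6972 · 2.799 · 0.2397 / 1.08e-05 = 4.331e+04.
Re > 4000 → turbulent. Relative roughness ε/D = 0.000196/0.2397 = 0.000818. Haaland: 1/√f = -1.8 log₁₀[(0.000818/3.7)^1.11 + 6.9/4.331e+04] = -1.8 log₁₀[8.76e-05 + 0.000159] = 6.494, so f = 0.02372.
Darcy-Weisbach: ΔP = f(L/D)(ρV²/2) = 0.02372·(41.89/0.2397)·(0.6972·2.799²/2) = 0.02372·174.8·2.731 = 11.32 Pa.
ΔP = 11.32 Pa = 0.01132 kPa.

ΔP ≈ 0.01132 kPa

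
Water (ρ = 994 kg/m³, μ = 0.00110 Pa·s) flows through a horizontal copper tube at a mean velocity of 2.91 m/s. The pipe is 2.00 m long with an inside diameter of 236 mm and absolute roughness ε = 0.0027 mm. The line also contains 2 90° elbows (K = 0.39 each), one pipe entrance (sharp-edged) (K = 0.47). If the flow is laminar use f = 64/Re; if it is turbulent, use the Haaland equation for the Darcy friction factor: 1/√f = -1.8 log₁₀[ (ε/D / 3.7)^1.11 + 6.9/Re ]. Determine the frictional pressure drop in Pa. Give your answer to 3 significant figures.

Reynolds number Re = ρVD/μ = 994 · 2.91 · 0.236 / 0.0011 = 6.206e+05.
Re > 4000 → turbulent. Relative roughness ε/D = 2.7e-06/0.236 = 1.14e-05. Haaland: 1/√f = -1.8 log₁₀[(1.14e-05/3.7)^1.11 + 6.9/6.206e+05] = -1.8 log₁₀[7.66e-07 + 1.11e-05] = 8.865, so f = 0.01272.
Total minor-loss coefficient ΣK = 2·0.39 + 1·0.47 = 1.25.
ΔP = [f·L/D + ΣK]·(ρV²/2) = [0.01272·2/0.236 + 1.25]·(994·2.91²/2) = [0.1078 + 1.25]·4209 = 5715 Pa.

ΔP ≈ 5710 Pa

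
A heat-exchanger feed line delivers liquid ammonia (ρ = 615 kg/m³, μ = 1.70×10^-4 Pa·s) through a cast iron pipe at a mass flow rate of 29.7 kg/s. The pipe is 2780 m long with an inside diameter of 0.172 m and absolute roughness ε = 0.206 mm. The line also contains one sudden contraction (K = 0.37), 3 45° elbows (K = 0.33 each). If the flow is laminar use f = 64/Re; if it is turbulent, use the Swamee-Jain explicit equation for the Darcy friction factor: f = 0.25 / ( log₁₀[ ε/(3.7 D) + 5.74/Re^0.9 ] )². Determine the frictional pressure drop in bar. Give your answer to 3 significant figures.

ΔP ≈ 4.49 bar

A = πD²/4 = π(0.172)²/4 = 0.02324 m²; mean velocity V = ṁ/(ρA) = 29.7/(615 · 0.02324) = 2.078 m/s.
Reynolds number Re = ρVD/μ = 615 · 2.078 · 0.172 / 0.00017 = 1.293e+06.
Re > 4000 → turbulent. Relative roughness ε/D = 0.000206/0.172 = 0.0012. Swamee-Jain: f = 0.25/(log₁₀[0.0012/3.7 + 5.74/1.293e+06^0.9])² = 0.25/(log₁₀[0.000324 + 1.81e-05])² = 0.25/(-3.466)² = 0.02081.
Total minor-loss coefficient ΣK = 1·0.37 + 3·0.33 = 1.36.
ΔP = [f·L/D + ΣK]·(ρV²/2) = [0.02081·2780/0.172 + 1.36]·(615·2.078²/2) = [336.3 + 1.36]·1328 = 4.486e+05 Pa.
ΔP = 4.486e+05 Pa = 4.49 bar.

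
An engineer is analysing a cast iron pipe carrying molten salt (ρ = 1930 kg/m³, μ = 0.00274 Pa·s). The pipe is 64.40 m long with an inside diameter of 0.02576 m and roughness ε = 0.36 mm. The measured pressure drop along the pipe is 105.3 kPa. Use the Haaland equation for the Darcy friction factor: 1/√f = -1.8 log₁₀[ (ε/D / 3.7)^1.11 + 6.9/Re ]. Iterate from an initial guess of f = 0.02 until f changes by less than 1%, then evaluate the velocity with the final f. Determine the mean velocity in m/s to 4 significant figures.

V ≈ 0.9831 m/s

Rearranging Darcy-Weisbach: V = √(2·ΔP·D/(f·L·ρ)). With ε/D = 0.00036/0.02576 = 0.014, iterate starting from f = 0.02:
  f = 0.02 → V = √(2·1.053e+05·0.02576/(0.02·64.4·1930)) = 1.477 m/s; Re = ρVD/μ = 2.681e+04; f → 0.04436
  f = 0.04436 → V = 0.992 m/s; Re = 1.8e+04; f → 0.04514
  f = 0.04514 → V = 0.9833 m/s; Re = 1.784e+04; f → 0.04516
Converged (Δf/f < 1%). With the final f = 0.04516: V = √(2·1.053e+05·0.02576/(0.04516·64.4·1930)) = 0.9831 m/s.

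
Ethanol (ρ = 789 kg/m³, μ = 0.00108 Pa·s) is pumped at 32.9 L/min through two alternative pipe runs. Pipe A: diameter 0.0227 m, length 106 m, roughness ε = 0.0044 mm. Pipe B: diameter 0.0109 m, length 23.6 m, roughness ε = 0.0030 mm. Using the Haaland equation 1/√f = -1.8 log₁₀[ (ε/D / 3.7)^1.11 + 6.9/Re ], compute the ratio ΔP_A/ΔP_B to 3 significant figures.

Pipe A: V = Q/A = 0.0005483/0.0004047 = 1.355 m/s; Re = 2.247e+04; ε/D = 0.000194; Haaland → f = 0.02536; ΔP_A = f(L/D)(ρV²/2) = 8.577e+04 Pa.
Pipe B: V = Q/A = 0.0005483/9.331e-05 = 5.876 m/s; Re = 4.679e+04; ε/D = 0.000275; Haaland → f = 0.02183; ΔP_B = f(L/D)(ρV²/2) = 6.437e+05 Pa.
ΔP_A/ΔP_B = 8.577e+04/6.437e+05 = 0.133.

ΔP_A/ΔP_B ≈ 0.133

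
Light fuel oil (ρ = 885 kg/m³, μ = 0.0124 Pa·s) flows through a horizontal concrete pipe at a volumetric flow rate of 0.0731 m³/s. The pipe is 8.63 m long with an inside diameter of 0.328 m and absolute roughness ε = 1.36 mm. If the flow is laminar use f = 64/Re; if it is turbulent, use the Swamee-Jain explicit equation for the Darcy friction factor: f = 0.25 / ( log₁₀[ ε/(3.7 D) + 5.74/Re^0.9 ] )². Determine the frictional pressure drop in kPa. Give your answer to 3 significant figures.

Cross-sectional area A = πD²/4 = π(0.328)²/4 = 0.0845 m²; mean velocity V = Q/A = 0.0731/0.0845 = 0.8651 m/s.
Reynolds number Re = ρVD/μ = 885 · 0.8651 · 0.328 / 0.0124 = 2.025e+04.
Re > 4000 → turbulent. Relative roughness ε/D = 0.00136/0.328 = 0.00415. Swamee-Jain: f = 0.25/(log₁₀[0.00415/3.7 + 5.74/2.025e+04^0.9])² = 0.25/(log₁₀[0.00112 + 0.000764])² = 0.25/(-2.725)² = 0.03367.
Darcy-Weisbach: ΔP = f(L/D)(ρV²/2) = 0.03367·(8.63/0.328)·(885·0.8651²/2) = 0.03367·26.31·331.2 = 293.4 Pa.
ΔP = 293.4 Pa = 0.293 kPa.

ΔP ≈ 0.293 kPa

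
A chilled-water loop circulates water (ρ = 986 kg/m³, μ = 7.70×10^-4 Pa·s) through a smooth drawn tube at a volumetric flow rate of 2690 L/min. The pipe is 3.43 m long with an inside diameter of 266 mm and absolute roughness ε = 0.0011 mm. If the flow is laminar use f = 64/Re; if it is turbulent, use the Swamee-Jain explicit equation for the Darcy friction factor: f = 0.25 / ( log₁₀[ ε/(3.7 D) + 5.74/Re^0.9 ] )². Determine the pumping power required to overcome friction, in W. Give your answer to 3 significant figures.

P ≈ 2.72 W

Q = 2690 L/min = 2690/60000 = 0.04483 m³/s.
Cross-sectional area A = πD²/4 = π(0.266)²/4 = 0.05557 m²; mean velocity V = Q/A = 0.04483/0.05557 = 0.8068 m/s.
Reynolds number Re = ρVD/μ = 986 · 0.8068 · 0.266 / 0.00077 = 2.748e+05.
Re > 4000 → turbulent. Relative roughness ε/D = 1.1e-06/0.266 = 4.14e-06. Swamee-Jain: f = 0.25/(log₁₀[4.14e-06/3.7 + 5.74/2.748e+05^0.9])² = 0.25/(log₁₀[1.12e-06 + 7.31e-05])² = 0.25/(-4.13)² = 0.01466.
Darcy-Weisbach: ΔP = f(L/D)(ρV²/2) = 0.01466·(3.43/0.266)·(986·0.8068²/2) = 0.01466·12.89·320.9 = 60.66 Pa.
Pumping power P = QΔP = 0.04483·60.66 = 2.719 W = 2.72 W.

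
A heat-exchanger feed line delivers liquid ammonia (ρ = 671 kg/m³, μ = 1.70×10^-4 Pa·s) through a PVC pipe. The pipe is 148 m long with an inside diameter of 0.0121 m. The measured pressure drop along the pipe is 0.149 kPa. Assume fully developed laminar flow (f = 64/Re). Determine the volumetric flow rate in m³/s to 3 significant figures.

For laminar flow, f = 64/Re with Re = ρVD/μ, so Darcy-Weisbach reduces to ΔP = 32μLV/D². Solving for V: V = ΔP·D²/(32μL) = 149·(0.0121)²/(32·0.00017·148) = 0.0271 m/s.
Check: Re = ρVD/μ = 671·0.0271·0.0121/0.00017 = 1294 < 2300, so the laminar assumption holds.
Q = V·A = 0.0271·(π/4·0.0121²) = 3.116e-06 m³/s = 3.12×10^-6 m³/s.

Q ≈ 3.12×10^-6 m³/s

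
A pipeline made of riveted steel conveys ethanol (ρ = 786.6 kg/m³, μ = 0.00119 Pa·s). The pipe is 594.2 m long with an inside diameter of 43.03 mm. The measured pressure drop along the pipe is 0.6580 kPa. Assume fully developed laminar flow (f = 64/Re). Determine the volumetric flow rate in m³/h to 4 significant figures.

Q ≈ 0.2819 m³/h

For laminar flow, f = 64/Re with Re = ρVD/μ, so Darcy-Weisbach reduces to ΔP = 32μLV/D². Solving for V: V = ΔP·D²/(32μL) = 658·(0.04303)²/(32·0.00119·594.2) = 0.05384 m/s.
Check: Re = ρVD/μ = 786.6·0.05384·0.04303/0.00119 = 1532 < 2300, so the laminar assumption holds.
Q = V·A = 0.05384·(π/4·0.04303²) = 7.83e-05 m³/s = 0.2819 m³/h.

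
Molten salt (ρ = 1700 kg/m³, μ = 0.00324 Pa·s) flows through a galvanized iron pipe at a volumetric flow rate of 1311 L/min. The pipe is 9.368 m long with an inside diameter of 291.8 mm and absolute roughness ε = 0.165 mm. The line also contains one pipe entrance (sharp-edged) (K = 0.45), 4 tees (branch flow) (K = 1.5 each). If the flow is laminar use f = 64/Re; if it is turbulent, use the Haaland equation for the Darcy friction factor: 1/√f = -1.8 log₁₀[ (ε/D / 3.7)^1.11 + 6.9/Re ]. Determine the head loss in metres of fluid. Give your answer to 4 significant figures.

h_f ≈ 0.03902 m

Q = 1311 L/min = 1311/60000 = 0.02185 m³/s.
Cross-sectional area A = πD²/4 = π(0.2918)²/4 = 0.06687 m²; mean velocity V = Q/A = 0.02185/0.06687 = 0.3267 m/s.
Reynolds number Re = ρVD/μ = 1700 · 0.3267 · 0.2918 / 0.00324 = 5.002e+04.
Re > 4000 → turbulent. Relative roughness ε/D = 0.000165/0.2918 = 0.000565. Haaland: 1/√f = -1.8 log₁₀[(0.000565/3.7)^1.11 + 6.9/5.002e+04] = -1.8 log₁₀[5.81e-05 + 0.000138] = 6.674, so f = 0.02245.
Total minor-loss coefficient ΣK = 1·0.45 + 4·1.5 = 6.45.
ΔP = [f·L/D + ΣK]·(ρV²/2) = [0.02245·9.368/0.2918 + 6.45]·(1700·0.3267²/2) = [0.7208 + 6.45]·90.74 = 650.7 Pa.
Head loss h_f = ΔP/(ρg) = 650.7/(1700·9.81) = 0.03902 m.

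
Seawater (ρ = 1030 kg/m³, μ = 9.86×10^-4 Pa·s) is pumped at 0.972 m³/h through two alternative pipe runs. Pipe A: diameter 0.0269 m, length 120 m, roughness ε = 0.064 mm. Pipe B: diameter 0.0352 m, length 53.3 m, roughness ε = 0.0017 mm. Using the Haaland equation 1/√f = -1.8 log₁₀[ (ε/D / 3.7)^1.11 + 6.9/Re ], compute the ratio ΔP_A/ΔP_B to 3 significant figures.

Pipe A: V = Q/A = 0.00027/0.0005683 = 0.4751 m/s; Re = 1.335e+04; ε/D = 0.00238; Haaland → f = 0.03222; ΔP_A = f(L/D)(ρV²/2) = 1.671e+04 Pa.
Pipe B: V = Q/A = 0.00027/0.0009731 = 0.2775 m/s; Re = 1.02e+04; ε/D = 4.83e-05; Haaland → f = 0.03076; ΔP_B = f(L/D)(ρV²/2) = 1847 Pa.
ΔP_A/ΔP_B = 1.671e+04/1847 = 9.05.

ΔP_A/ΔP_B ≈ 9.05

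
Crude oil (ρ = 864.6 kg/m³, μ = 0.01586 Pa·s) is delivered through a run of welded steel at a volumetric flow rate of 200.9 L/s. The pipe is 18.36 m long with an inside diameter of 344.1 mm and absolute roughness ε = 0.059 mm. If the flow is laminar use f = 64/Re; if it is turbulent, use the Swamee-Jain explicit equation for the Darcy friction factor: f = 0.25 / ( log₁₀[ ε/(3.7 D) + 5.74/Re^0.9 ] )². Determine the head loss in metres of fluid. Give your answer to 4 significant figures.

Q = 200.9 L/s = 200.9/1000 = 0.2009 m³/s.
Cross-sectional area A = πD²/4 = π(0.3441)²/4 = 0.09299 m²; mean velocity V = Q/A = 0.2009/0.09299 = 2.16 m/s.
Reynolds number Re = ρVD/μ = 864.6 · 2.16 · 0.3441 / 0.0159 = 4.052e+04.
Re > 4000 → turbulent. Relative roughness ε/D = 5.9e-05/0.3441 = 0.000171. Swamee-Jain: f = 0.25/(log₁₀[0.000171/3.7 + 5.74/4.052e+04^0.9])² = 0.25/(log₁₀[4.63e-05 + 0.000409])² = 0.25/(-3.341)² = 0.02239.
Darcy-Weisbach: ΔP = f(L/D)(ρV²/2) = 0.02239·(18.36/0.3441)·(864.6·2.16²/2) = 0.02239·53.36·2018 = 2410 Pa.
Head loss h_f = ΔP/(ρg) = 2410/(864.6·9.81) = 0.2842 m.

h_f ≈ 0.2842 m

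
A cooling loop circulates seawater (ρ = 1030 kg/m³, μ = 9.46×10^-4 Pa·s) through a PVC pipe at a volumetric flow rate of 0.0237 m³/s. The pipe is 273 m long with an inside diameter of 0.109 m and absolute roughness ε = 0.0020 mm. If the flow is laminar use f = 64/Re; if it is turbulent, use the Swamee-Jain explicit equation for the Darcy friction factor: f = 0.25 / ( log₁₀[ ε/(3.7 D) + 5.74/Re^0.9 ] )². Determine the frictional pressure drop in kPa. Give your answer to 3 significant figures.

Cross-sectional area A = πD²/4 = π(0.109)²/4 = 0.009331 m²; mean velocity V = Q/A = 0.0237/0.009331 = 2.54 m/s.
Reynolds number Re = ρVD/μ = 1030 · 2.54 · 0.109 / 0.000946 = 3.014e+05.
Re > 4000 → turbulent. Relative roughness ε/D = 2e-06/0.109 = 1.83e-05. Swamee-Jain: f = 0.25/(log₁₀[1.83e-05/3.7 + 5.74/3.014e+05^0.9])² = 0.25/(log₁₀[4.96e-06 + 6.72e-05])² = 0.25/(-4.141)² = 0.01458.
Darcy-Weisbach: ΔP = f(L/D)(ρV²/2) = 0.01458·(273/0.109)·(1030·2.54²/2) = 0.01458·2505·3322 = 1.213e+05 Pa.
ΔP = 1.213e+05 Pa = 121 kPa.

ΔP ≈ 121 kPa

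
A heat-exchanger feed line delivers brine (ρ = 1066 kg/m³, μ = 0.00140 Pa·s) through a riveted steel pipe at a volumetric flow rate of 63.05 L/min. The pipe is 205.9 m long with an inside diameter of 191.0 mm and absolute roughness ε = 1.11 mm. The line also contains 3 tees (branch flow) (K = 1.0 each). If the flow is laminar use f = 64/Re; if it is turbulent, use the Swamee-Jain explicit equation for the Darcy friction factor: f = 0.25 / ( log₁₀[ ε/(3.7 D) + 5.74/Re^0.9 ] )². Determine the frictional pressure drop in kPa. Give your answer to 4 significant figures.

ΔP ≈ 0.03608 kPa

Q = 63.05 L/min = 63.05/60000 = 0.001051 m³/s.
Cross-sectional area A = πD²/4 = π(0.191)²/4 = 0.02865 m²; mean velocity V = Q/A = 0.001051/0.02865 = 0.03668 m/s.
Reynolds number Re = ρVD/μ = 1066 · 0.03668 · 0.191 / 0.0014 = 5334.
Re > 4000 → turbulent. Relative roughness ε/D = 0.00111/0.191 = 0.00581. Swamee-Jain: f = 0.25/(log₁₀[0.00581/3.7 + 5.74/5334^0.9])² = 0.25/(log₁₀[0.00157 + 0.00254])² = 0.25/(-2.386)² = 0.0439.
Total minor-loss coefficient ΣK = 3·1 = 3.
ΔP = [f·L/D + ΣK]·(ρV²/2) = [0.0439·205.9/0.191 + 3]·(1066·0.03668²/2) = [47.33 + 3]·0.7169 = 36.08 Pa.
ΔP = 36.08 Pa = 0.03608 kPa.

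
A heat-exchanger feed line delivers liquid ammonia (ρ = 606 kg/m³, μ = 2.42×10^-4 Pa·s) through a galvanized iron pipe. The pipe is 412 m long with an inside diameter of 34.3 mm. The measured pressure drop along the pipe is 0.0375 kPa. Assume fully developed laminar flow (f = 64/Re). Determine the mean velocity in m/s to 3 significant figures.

V ≈ 0.0138 m/s

For laminar flow, f = 64/Re with Re = ρVD/μ, so Darcy-Weisbach reduces to ΔP = 32μLV/D². Solving for V: V = ΔP·D²/(32μL) = 37.5·(0.0343)²/(32·0.000242·412) = 0.01383 m/s.
Check: Re = ρVD/μ = 606·0.01383·0.0343/0.000242 = 1188 < 2300, so the laminar assumption holds.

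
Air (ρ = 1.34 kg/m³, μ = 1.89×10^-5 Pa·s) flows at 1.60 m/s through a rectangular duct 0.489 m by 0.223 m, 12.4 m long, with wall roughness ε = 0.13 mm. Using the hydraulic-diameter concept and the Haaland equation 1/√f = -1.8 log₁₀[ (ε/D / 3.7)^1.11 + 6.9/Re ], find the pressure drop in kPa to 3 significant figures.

Hydraulic diameter D_h = 4A/P = 4·(0.489·0.223)/(2·(0.489+0.223)) = 0.4362/1.424 = 0.3063 m.
Re = ρVD_h/μ = 1.34·1.6·0.3063/1.89e-05 = 3.475e+04.
ε/D_h = 0.00013/0.3063 = 0.000424; Haaland gives 1/√f = -1.8 log₁₀[4.23e-05+0.000199] = 6.513, so f = 0.02358.
ΔP = f(L/D_h)(ρV²/2) = 0.02358·12.4/0.3063·1.715 = 1.637 Pa.
ΔP = 0.00164 kPa.

ΔP ≈ 0.00164 kPa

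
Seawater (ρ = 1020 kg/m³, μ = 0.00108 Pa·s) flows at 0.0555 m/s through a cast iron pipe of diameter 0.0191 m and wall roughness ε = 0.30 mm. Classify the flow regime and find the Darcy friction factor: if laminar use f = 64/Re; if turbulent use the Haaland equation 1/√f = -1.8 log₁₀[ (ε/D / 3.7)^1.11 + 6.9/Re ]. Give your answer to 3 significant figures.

Re = ρVD/μ = 1020·0.0555·0.0191/0.00108 = 1001.
Re < 2300 → laminar, so f = 64/Re = 0.06393 (roughness is irrelevant in laminar flow).

f ≈ 0.0639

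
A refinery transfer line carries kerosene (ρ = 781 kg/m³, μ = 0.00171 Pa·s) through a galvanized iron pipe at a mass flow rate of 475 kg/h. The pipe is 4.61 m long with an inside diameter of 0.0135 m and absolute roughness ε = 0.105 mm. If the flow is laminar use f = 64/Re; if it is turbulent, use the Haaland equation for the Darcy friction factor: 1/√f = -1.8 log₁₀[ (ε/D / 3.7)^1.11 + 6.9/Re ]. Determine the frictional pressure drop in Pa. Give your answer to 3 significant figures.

ΔP ≈ 7890 Pa

ṁ = 475 kg/h = 475/3600 = 0.1319 kg/s.
A = πD²/4 = π(0.0135)²/4 = 0.0001431 m²; mean velocity V = ṁ/(ρA) = 0.1319/(781 · 0.0001431) = 1.18 m/s.
Reynolds number Re = ρVD/μ = 781 · 1.18 · 0.0135 / 0.00171 = 7277.
Re > 4000 → turbulent. Relative roughness ε/D = 0.000105/0.0135 = 0.00778. Haaland: 1/√f = -1.8 log₁₀[(0.00778/3.7)^1.11 + 6.9/7277] = -1.8 log₁₀[0.00107 + 0.000948] = 4.852, so f = 0.04247.
Darcy-Weisbach: ΔP = f(L/D)(ρV²/2) = 0.04247·(4.61/0.0135)·(781·1.18²/2) = 0.04247·341.5·544 = 7890 Pa.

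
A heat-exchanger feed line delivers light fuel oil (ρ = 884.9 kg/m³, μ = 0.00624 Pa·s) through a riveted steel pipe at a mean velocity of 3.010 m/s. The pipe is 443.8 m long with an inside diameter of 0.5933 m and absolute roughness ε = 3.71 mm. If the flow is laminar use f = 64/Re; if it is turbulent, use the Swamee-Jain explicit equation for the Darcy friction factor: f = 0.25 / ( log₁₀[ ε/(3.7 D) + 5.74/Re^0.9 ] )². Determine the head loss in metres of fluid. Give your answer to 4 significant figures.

Reynolds number Re = ρVD/μ = 884.9 · 3.01 · 0.5933 / 0.00624 = 2.533e+05.
Re > 4000 → turbulent. Relative roughness ε/D = 0.00371/0.5933 = 0.00625. Swamee-Jain: f = 0.25/(log₁₀[0.00625/3.7 + 5.74/2.533e+05^0.9])² = 0.25/(log₁₀[0.00169 + 7.87e-05])² = 0.25/(-2.752)² = 0.033.
Darcy-Weisbach: ΔP = f(L/D)(ρV²/2) = 0.033·(443.8/0.5933)·(884.9·3.01²/2) = 0.033·748·4009 = 9.896e+04 Pa.
Head loss h_f = ΔP/(ρg) = 9.896e+04/(884.9·9.81) = 11.40 m.

h_f ≈ 11.40 m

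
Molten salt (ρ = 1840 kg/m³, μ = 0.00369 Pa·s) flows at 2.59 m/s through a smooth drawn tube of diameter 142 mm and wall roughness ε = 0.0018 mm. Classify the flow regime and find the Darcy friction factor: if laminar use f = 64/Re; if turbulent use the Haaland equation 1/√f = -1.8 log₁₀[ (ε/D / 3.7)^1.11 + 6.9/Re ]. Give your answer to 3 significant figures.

f ≈ 0.0158

Re = ρVD/μ = 1840·2.59·0.142/0.00369 = 1.834e+05.
Re > 4000 → turbulent. ε/D = 1.8e-06/0.142 = 1.27e-05; Haaland: 1/√f = -1.8 log₁₀[8.58e-07 + 3.76e-05] = 7.947, so f = 0.01584.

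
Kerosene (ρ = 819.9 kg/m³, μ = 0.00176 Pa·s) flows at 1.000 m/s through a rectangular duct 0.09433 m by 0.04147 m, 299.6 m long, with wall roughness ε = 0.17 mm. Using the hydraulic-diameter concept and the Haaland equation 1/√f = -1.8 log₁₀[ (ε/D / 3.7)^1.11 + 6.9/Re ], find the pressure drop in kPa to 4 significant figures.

ΔP ≈ 63.98 kPa

Hydraulic diameter D_h = 4A/P = 4·(0.09433·0.04147)/(2·(0.09433+0.04147)) = 0.01565/0.2716 = 0.05761 m.
Re = ρVD_h/μ = 819.9·1·0.05761/0.00176 = 2.684e+04.
ε/D_h = 0.00017/0.05761 = 0.00295; Haaland gives 1/√f = -1.8 log₁₀[0.000364+0.000257] = 5.773, so f = 0.03001.
ΔP = f(L/D_h)(ρV²/2) = 0.03001·299.6/0.05761·409.9 = 6.398e+04 Pa.
ΔP = 63.98 kPa.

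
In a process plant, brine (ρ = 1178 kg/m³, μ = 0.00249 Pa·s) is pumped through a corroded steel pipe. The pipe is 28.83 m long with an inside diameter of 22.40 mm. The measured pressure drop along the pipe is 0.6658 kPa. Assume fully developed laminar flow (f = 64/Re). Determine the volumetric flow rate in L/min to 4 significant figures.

For laminar flow, f = 64/Re with Re = ρVD/μ, so Darcy-Weisbach reduces to ΔP = 32μLV/D². Solving for V: V = ΔP·D²/(32μL) = 665.8·(0.0224)²/(32·0.00249·28.83) = 0.1454 m/s.
Check: Re = ρVD/μ = 1178·0.1454·0.0224/0.00249 = 1541 < 2300, so the laminar assumption holds.
Q = V·A = 0.1454·(π/4·0.0224²) = 5.731e-05 m³/s = 3.439 L/min.

Q ≈ 3.439 L/min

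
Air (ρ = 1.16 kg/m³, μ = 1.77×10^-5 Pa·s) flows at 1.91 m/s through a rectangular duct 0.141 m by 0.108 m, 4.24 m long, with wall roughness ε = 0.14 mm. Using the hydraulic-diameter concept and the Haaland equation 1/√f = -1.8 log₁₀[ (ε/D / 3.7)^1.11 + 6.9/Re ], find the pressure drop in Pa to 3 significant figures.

Hydraulic diameter D_h = 4A/P = 4·(0.141·0.108)/(2·(0.141+0.108)) = 0.06091/0.498 = 0.1223 m.
Re = ρVD_h/μ = 1.16·1.91·0.1223/1.77e-05 = 1.531e+04.
ε/D_h = 0.00014/0.1223 = 0.00114; Haaland gives 1/√f = -1.8 log₁₀[0.000127+0.000451] = 5.829, so f = 0.02943.
ΔP = f(L/D_h)(ρV²/2) = 0.02943·4.24/0.1223·2.116 = 2.159 Pa.

ΔP ≈ 2.16 Pa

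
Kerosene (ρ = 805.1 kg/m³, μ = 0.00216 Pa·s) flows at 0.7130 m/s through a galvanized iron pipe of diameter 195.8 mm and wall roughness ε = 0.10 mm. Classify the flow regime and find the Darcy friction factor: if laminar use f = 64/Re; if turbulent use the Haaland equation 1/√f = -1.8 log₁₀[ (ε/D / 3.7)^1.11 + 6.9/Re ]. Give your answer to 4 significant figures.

Re = ρVD/μ = 805.1·0.713·0.1958/0.00216 = 5.204e+04.
Re > 4000 → turbulent. ε/D = 0.0001/0.1958 = 0.000511; Haaland: 1/√f = -1.8 log₁₀[5.19e-05 + 0.000133] = 6.721, so f = 0.02214.

f ≈ 0.02214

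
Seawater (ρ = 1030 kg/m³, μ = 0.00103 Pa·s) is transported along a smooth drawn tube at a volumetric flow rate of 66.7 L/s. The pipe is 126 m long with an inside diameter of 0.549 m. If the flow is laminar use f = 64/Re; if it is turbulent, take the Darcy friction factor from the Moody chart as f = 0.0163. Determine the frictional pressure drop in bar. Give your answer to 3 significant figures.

ΔP ≈ 0.00153 bar

Q = 66.7 L/s = 66.7/1000 = 0.0667 m³/s.
Cross-sectional area A = πD²/4 = π(0.549)²/4 = 0.2367 m²; mean velocity V = Q/A = 0.0667/0.2367 = 0.2818 m/s.
Reynolds number Re = ρVD/μ = 1030 · 0.2818 · 0.549 / 0.00103 = 1.547e+05.
Re > 4000 → turbulent; use the Moody-chart value f = 0.0163.
Darcy-Weisbach: ΔP = f(L/D)(ρV²/2) = 0.0163·(126/0.549)·(1030·0.2818²/2) = 0.0163·229.5·40.89 = 153 Pa.
ΔP = 153 Pa = 0.00153 bar.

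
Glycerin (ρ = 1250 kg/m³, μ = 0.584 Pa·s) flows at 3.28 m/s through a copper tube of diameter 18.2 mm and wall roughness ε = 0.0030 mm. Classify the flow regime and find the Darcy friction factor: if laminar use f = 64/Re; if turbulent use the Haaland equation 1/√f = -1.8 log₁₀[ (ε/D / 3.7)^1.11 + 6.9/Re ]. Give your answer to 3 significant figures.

f ≈ 0.501

Re = ρVD/μ = 1250·3.28·0.0182/0.584 = 127.8.
Re < 2300 → laminar, so f = 64/Re = 0.5009 (roughness is irrelevant in laminar flow).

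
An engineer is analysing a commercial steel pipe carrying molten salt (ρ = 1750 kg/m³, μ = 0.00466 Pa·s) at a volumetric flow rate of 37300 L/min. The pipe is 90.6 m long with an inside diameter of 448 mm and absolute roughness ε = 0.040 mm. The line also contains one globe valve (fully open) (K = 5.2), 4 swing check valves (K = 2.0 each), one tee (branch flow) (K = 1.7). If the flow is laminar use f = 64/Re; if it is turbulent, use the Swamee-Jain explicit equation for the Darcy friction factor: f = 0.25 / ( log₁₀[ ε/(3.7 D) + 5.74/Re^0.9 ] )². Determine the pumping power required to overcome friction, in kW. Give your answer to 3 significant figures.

Q = 37300 L/min = 37300/60000 = 0.6217 m³/s.
Cross-sectional area A = πD²/4 = π(0.448)²/4 = 0.1576 m²; mean velocity V = Q/A = 0.6217/0.1576 = 3.944 m/s.
Reynolds number Re = ρVD/μ = 1750 · 3.944 · 0.448 / 0.00466 = 6.635e+05.
Re > 4000 → turbulent. Relative roughness ε/D = 4e-05/0.448 = 8.93e-05. Swamee-Jain: f = 0.25/(log₁₀[8.93e-05/3.7 + 5.74/6.635e+05^0.9])² = 0.25/(log₁₀[2.41e-05 + 3.31e-05])² = 0.25/(-4.243)² = 0.01389.
Total minor-loss coefficient ΣK = 1·5.2 + 4·2 + 1·1.7 = 14.9.
ΔP = [f·L/D + ΣK]·(ρV²/2) = [0.01389·90.6/0.448 + 14.9]·(1750·3.944²/2) = [2.809 + 14.9]·1.361e+04 = 2.41e+05 Pa.
Pumping power P = QΔP = 0.6217·2.41e+05 = 149800 W = 150 kW.

P ≈ 150 kW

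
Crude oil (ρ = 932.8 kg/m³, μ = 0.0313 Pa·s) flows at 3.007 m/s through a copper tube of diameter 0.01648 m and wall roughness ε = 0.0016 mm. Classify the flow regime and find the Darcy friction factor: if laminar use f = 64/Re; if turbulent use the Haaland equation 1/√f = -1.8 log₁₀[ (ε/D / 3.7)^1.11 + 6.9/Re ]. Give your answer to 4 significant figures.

Re = ρVD/μ = 932.8·3.007·0.01648/0.0313 = 1477.
Re < 2300 → laminar, so f = 64/Re = 0.04334 (roughness is irrelevant in laminar flow).

f ≈ 0.04334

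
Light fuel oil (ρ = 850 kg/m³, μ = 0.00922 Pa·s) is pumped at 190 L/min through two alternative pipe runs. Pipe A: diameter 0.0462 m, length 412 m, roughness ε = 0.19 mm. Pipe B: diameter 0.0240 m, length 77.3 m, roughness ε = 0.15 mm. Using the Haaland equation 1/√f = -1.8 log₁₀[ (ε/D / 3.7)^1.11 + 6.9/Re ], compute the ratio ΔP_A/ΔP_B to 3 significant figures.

Pipe A: V = Q/A = 0.003167/0.001676 = 1.889 m/s; Re = 8046; ε/D = 0.00411; Haaland → f = 0.03776; ΔP_A = f(L/D)(ρV²/2) = 5.107e+05 Pa.
Pipe B: V = Q/A = 0.003167/0.0004524 = 7 m/s; Re = 1.549e+04; ε/D = 0.00625; Haaland → f = 0.0369; ΔP_B = f(L/D)(ρV²/2) = 2.475e+06 Pa.
ΔP_A/ΔP_B = 5.107e+05/2.475e+06 = 0.206.

ΔP_A/ΔP_B ≈ 0.206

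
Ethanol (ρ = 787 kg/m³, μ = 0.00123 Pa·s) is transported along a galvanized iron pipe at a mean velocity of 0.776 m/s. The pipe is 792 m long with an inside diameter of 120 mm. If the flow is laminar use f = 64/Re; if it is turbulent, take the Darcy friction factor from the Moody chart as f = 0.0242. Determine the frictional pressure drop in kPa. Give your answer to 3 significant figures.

ΔP ≈ 37.8 kPa

Reynolds number Re = ρVD/μ = 787 · 0.776 · 0.12 / 0.00123 = 5.958e+04.
Re > 4000 → turbulent; use the Moody-chart value f = 0.0242.
Darcy-Weisbach: ΔP = f(L/D)(ρV²/2) = 0.0242·(792/0.12)·(787·0.776²/2) = 0.0242·6600·237 = 3.785e+04 Pa.
ΔP = 3.785e+04 Pa = 37.8 kPa.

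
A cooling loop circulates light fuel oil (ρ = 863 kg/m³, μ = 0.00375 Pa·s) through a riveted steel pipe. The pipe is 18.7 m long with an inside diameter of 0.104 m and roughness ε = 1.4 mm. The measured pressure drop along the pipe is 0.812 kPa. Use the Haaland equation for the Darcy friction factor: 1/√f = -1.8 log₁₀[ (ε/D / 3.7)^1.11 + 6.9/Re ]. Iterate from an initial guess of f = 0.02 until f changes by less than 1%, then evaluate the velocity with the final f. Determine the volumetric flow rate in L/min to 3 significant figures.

Rearranging Darcy-Weisbach: V = √(2·ΔP·D/(f·L·ρ)). With ε/D = 0.0014/0.104 = 0.0135, iterate starting from f = 0.02:
  f = 0.02 → V = √(2·812·0.104/(0.02·18.7·863)) = 0.7234 m/s; Re = ρVD/μ = 1.731e+04; f → 0.04472
  f = 0.04472 → V = 0.4838 m/s; Re = 1.158e+04; f → 0.04593
  f = 0.04593 → V = 0.4773 m/s; Re = 1.142e+04; f → 0.04598
Converged (Δf/f < 1%). With the final f = 0.04598: V = √(2·812·0.104/(0.04598·18.7·863)) = 0.4771 m/s.
Q = V·A = 0.4771·(π/4·0.104²) = 0.004053 m³/s = 243 L/min.

Q ≈ 243 L/min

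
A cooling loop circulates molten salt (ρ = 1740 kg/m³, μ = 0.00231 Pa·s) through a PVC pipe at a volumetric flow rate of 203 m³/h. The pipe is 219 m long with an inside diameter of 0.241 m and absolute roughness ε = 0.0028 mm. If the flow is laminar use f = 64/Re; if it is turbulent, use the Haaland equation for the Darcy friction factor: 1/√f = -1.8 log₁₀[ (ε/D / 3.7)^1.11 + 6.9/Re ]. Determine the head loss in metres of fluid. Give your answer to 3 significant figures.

h_f ≈ 1.08 m

Q = 203 m³/h = 203/3600 = 0.05639 m³/s.
Cross-sectional area A = πD²/4 = π(0.241)²/4 = 0.04562 m²; mean velocity V = Q/A = 0.05639/0.04562 = 1.236 m/s.
Reynolds number Re = ρVD/μ = 1740 · 1.236 · 0.241 / 0.00231 = 2.244e+05.
Re > 4000 → turbulent. Relative roughness ε/D = 2.8e-06/0.241 = 1.16e-05. Haaland: 1/√f = -1.8 log₁₀[(1.16e-05/3.7)^1.11 + 6.9/2.244e+05] = -1.8 log₁₀[7.79e-07 + 3.07e-05] = 8.102, so f = 0.01523.
Darcy-Weisbach: ΔP = f(L/D)(ρV²/2) = 0.01523·(219/0.241)·(1740·1.236²/2) = 0.01523·908.7·1329 = 1.84e+04 Pa.
Head loss h_f = ΔP/(ρg) = 1.84e+04/(1740·9.81) = 1.08 m.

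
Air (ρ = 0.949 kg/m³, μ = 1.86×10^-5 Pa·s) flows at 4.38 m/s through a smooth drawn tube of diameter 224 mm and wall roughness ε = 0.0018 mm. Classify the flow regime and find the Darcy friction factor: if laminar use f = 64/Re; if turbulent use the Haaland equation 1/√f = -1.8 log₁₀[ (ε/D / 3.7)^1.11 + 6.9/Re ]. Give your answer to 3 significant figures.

f ≈ 0.0207

Re = ρVD/μ = 0.949·4.38·0.224/1.86e-05 = 5.006e+04.
Re > 4000 → turbulent. ε/D = 1.8e-06/0.224 = 8.04e-06; Haaland: 1/√f = -1.8 log₁₀[5.17e-07 + 0.000138] = 6.946, so f = 0.02073.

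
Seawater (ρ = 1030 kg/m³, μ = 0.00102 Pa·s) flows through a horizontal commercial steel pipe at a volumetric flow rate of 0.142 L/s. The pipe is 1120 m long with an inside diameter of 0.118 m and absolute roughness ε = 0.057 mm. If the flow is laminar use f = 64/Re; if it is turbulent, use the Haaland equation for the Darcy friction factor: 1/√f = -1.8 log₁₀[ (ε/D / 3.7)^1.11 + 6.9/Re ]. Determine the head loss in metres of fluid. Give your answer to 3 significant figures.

h_f ≈ 0.00337 m

Q = 0.142 L/s = 0.142/1000 = 0.000142 m³/s.
Cross-sectional area A = πD²/4 = π(0.118)²/4 = 0.01094 m²; mean velocity V = Q/A = 0.000142/0.01094 = 0.01298 m/s.
Reynolds number Re = ρVD/μ = 1030 · 0.01298 · 0.118 / 0.00102 = 1547.
Re < 2300 → laminar flow, so f = 64/Re = 64/1547 = 0.04136 (the turbulent correlation is not needed).
Darcy-Weisbach: ΔP = f(L/D)(ρV²/2) = 0.04136·(1120/0.118)·(1030·0.01298²/2) = 0.04136·9492·0.08683 = 34.09 Pa.
Head loss h_f = ΔP/(ρg) = 34.09/(1030·9.81) = 0.00337 m.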